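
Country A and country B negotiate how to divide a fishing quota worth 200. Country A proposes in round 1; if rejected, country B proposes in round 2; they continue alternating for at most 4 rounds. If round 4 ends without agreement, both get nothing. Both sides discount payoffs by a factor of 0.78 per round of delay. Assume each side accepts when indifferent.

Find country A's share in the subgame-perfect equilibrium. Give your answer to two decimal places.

Round 4 (country B proposes): rejection yields 0 for country A; country B offers 0 and keeps 200.
Round 3 (country A proposes): country B can get 200 next round, worth 0.78 × 200 = 156 now. Country A offers 156 and keeps 200 − 156 = 44.
Round 2 (country B proposes): country A can get 44 next round, worth 0.78 × 44 = 34.32 now, so country B offers 34.32, keeping 165.68.
Round 1 (country A proposes): country B can get 165.68 next round, worth 0.78 × 165.68 = 129.2304 now, so country A offers 129.2304, keeping 70.7696.

70.77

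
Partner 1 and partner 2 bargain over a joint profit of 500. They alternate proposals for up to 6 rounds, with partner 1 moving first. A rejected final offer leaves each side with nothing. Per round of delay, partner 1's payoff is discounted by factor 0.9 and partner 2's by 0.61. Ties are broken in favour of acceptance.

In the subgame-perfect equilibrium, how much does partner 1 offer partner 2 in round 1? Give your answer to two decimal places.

Work backward from the last round.
Round 6 (partner 2 proposes): partner 1 will accept anything ≥ 0, so partner 2 offers 0 and keeps 500.
Round 5 (partner 1 proposes): partner 2 can get 500 next round, worth 0.61 × 500 = 305 now. Partner 1 offers 305 and keeps 500 − 305 = 195.
Round 4 (partner 2 proposes): partner 1 can get 195 next round, worth 0.9 × 195 = 175.5 now. Partner 2 offers 175.5 and keeps 500 − 175.5 = 324.5.
Round 3 (partner 1 proposes): partner 2 can get 324.5 next round, worth 0.61 × 324.5 = 197.945 now. Partner 1 offers 197.945 and keeps 500 − 197.945 = 302.055.
Round 2 (partner 2 proposes): partner 1 can get 302.055 next round, worth 0.9 × 302.055 = 271.8495 now, so partner 2 offers 271.8495, keeping 228.1505.
Round 1 (partner 1 proposes): partner 2 can get 228.1505 next round, worth 0.61 × 228.1505 = 139.171805 now; partner 1 offers that and keeps 360.828195.

139.17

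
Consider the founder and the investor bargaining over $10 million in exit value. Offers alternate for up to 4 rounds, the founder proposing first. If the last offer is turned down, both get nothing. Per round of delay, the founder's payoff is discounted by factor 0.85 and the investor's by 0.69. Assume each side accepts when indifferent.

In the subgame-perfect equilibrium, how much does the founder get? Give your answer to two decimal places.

Round 4 (the investor proposes): rejection yields 0 for the founder; the investor offers 0 and keeps 10.
Round 3 (the founder proposes): the investor can get 10 next round, worth 0.69 × 10 = 6.9 now. The founder offers 6.9 and keeps 10 − 6.9 = 3.1.
Round 2 (the investor proposes): the founder can get 3.1 next round, worth 0.85 × 3.1 = 2.635 now. The investor offers 2.635 and keeps 10 − 2.635 = 7.365.
Round 1 (the founder proposes): the investor can get 7.365 next round, worth 0.69 × 7.365 = 5.08185 now, so the founder offers 5.08185, keeping 4.91815.

4.92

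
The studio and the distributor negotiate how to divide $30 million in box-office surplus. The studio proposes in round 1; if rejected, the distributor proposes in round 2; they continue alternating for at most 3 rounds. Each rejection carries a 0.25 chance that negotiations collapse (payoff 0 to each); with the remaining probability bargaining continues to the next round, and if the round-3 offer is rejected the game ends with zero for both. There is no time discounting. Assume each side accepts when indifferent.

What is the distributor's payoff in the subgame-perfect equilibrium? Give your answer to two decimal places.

By backward induction:
Round 3 (the studio proposes): rejection yields 0 for the distributor; the studio offers 0 and keeps 30.
Round 2 (the distributor proposes): rejecting gives the studio an expected 0.75 × 30 = 22.5; the distributor offers that and keeps 7.5.
Round 1 (the studio proposes): rejecting gives the distributor an expected 0.75 × 7.5 = 5.625. The studio offers 5.625 and keeps 30 − 5.625 = 24.375.

5.63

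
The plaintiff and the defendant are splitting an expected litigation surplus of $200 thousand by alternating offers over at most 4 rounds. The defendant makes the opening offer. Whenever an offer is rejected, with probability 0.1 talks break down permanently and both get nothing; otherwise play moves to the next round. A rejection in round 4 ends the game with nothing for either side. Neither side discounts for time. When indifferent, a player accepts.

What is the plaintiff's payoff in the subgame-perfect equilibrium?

163.8

By backward induction:
Round 4 (the plaintiff proposes): rejection yields 0 for the defendant; the plaintiff offers 0 and keeps 200.
Round 3 (the defendant proposes): rejecting gives the plaintiff an expected 0.9 × 200 = 180, so the defendant offers 180, keeping 20.
Round 2 (the plaintiff proposes): rejecting gives the defendant an expected 0.9 × 20 = 18; the plaintiff offers that and keeps 182.
Round 1 (the defendant proposes): rejecting gives the plaintiff an expected 0.9 × 182 = 163.8, so the defendant offers 163.8, keeping 36.2.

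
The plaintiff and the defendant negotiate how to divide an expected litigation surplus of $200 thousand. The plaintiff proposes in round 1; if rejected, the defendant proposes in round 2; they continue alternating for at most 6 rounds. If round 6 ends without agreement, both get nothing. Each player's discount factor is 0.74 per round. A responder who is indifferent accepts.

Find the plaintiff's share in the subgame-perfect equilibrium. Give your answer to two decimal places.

By backward induction:
Round 6 (the defendant proposes): the plaintiff will accept anything ≥ 0, so the defendant offers 0 and keeps 200.
Round 5 (the plaintiff proposes): the defendant can get 200 next round, worth 0.74 × 200 = 148 now; the plaintiff offers that and keeps 52.
Round 4 (the defendant proposes): the plaintiff can get 52 next round, worth 0.74 × 52 = 38.48 now, so the defendant offers 38.48, keeping 161.52.
Round 3 (the plaintiff proposes): the defendant can get 161.52 next round, worth 0.74 × 161.52 = 119.5248 now, so the plaintiff offers 119.5248, keeping 80.4752.
Round 2 (the defendant proposes): the plaintiff can get 80.4752 next round, worth 0.74 × 80.4752 = 59.551648 now. The defendant offers 59.551648 and keeps 200 − 59.551648 = 140.448352.
Round 1 (the plaintiff proposes): the defendant can get 140.448352 next round, worth 0.74 × 140.448352 = 103.93178048 now; the plaintiff offers that and keeps 96.06821952.

96.07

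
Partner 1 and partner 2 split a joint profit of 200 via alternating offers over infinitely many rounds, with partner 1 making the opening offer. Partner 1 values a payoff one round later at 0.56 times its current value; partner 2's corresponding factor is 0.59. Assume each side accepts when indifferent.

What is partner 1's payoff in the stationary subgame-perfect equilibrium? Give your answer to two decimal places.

122.46

In a stationary SPE each proposer offers the other exactly their discounted continuation value.
If partner 1 keeps x when proposing and partner 2 keeps y when proposing, then x = 200 − 0.59y and y = 200 − 0.56x.
Solving: x = 200(1 − 0.59) / (1 − 0.56·0.59) = 82 / 0.6696 ≈ 122.4612.
Partner 2 gets 200 − 122.4612 ≈ 77.5388.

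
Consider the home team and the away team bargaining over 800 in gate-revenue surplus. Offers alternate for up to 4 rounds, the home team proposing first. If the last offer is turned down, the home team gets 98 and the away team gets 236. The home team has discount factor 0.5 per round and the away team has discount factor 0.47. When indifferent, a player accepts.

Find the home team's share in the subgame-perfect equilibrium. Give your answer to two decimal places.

Round 4 (the away team proposes): the home team gets 98 if talks fail, so the away team offers 98 and keeps 702.
Round 3 (the home team proposes): the away team can get 702 next round, worth 0.47 × 702 = 329.94 now, so the home team offers 329.94, keeping 470.06.
Round 2 (the away team proposes): the home team can get 470.06 next round, worth 0.5 × 470.06 = 235.03 now; the away team offers that and keeps 564.97.
Round 1 (the home team proposes): the away team can get 564.97 next round, worth 0.47 × 564.97 = 265.5359 now; the home team offers that and keeps 534.4641.

534.46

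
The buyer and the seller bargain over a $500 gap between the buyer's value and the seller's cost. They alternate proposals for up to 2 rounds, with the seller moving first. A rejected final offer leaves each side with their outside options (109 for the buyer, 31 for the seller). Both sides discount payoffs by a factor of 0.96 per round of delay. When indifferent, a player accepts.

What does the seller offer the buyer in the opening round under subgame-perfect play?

450.24

Round 2 (the buyer proposes): the seller gets 31 if talks fail, so the buyer offers 31 and keeps 469.
Round 1 (the seller proposes): the buyer can get 469 next round, worth 0.96 × 469 = 450.24 now. The seller offers 450.24 and keeps 500 − 450.24 = 49.76.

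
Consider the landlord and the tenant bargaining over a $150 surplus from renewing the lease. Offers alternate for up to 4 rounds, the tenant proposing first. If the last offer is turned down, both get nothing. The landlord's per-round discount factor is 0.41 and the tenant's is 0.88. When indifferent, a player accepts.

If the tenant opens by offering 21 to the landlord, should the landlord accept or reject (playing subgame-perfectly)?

Round 4 (the landlord proposes): the tenant will accept anything ≥ 0, so the landlord offers 0 and keeps 150.
Round 3 (the tenant proposes): the landlord can get 150 next round, worth 0.41 × 150 = 61.5 now, so the tenant offers 61.5, keeping 88.5.
Round 2 (the landlord proposes): the tenant can get 88.5 next round, worth 0.88 × 88.5 = 77.88 now. The landlord offers 77.88 and keeps 150 − 77.88 = 72.12.
So by rejecting in round 1, the landlord gets 72.12 next round, worth 0.41 × 72.12 = 29.5692 now.
Offer 21 < 29.5692, so the landlord rejects.

Reject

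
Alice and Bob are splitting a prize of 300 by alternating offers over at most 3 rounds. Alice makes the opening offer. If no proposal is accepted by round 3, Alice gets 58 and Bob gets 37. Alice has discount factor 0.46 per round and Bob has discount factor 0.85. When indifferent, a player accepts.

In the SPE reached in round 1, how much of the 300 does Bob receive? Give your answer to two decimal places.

Solve by backward induction from round 3.
Round 3 (Alice proposes): Bob gets 37 if talks fail, so Alice offers 37 and keeps 263.
Round 2 (Bob proposes): Alice can get 263 next round, worth 0.46 × 263 = 120.98 now. Bob offers 120.98 and keeps 300 − 120.98 = 179.02.
Round 1 (Alice proposes): Bob can get 179.02 next round, worth 0.85 × 179.02 = 152.167 now; Alice offers that and keeps 147.833.

152.17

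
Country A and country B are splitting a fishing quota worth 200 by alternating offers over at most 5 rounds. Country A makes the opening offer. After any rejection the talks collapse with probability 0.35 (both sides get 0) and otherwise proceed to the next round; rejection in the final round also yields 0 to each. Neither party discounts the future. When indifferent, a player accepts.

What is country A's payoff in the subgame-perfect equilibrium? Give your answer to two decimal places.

135.28

By backward induction:
Round 5 (country A proposes): country B will accept anything ≥ 0, so country A offers 0 and keeps 200.
Round 4 (country B proposes): rejecting gives country A an expected 0.65 × 200 = 130, so country B offers 130, keeping 70.
Round 3 (country A proposes): rejecting gives country B an expected 0.65 × 70 = 45.5, so country A offers 45.5, keeping 154.5.
Round 2 (country B proposes): rejecting gives country A an expected 0.65 × 154.5 = 100.425; country B offers that and keeps 99.575.
Round 1 (country A proposes): rejecting gives country B an expected 0.65 × 99.575 = 64.72375, so country A offers 64.72375, keeping 135.27625.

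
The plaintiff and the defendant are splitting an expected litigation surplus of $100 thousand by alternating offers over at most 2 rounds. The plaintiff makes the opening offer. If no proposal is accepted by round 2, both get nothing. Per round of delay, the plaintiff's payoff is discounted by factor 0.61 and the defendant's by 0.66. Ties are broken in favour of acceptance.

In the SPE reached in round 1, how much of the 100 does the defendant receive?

Round 2 (the defendant proposes): rejection yields 0 for the plaintiff; the defendant offers 0 and keeps 100.
Round 1 (the plaintiff proposes): the defendant can get 100 next round, worth 0.66 × 100 = 66 now; the plaintiff offers that and keeps 34.

66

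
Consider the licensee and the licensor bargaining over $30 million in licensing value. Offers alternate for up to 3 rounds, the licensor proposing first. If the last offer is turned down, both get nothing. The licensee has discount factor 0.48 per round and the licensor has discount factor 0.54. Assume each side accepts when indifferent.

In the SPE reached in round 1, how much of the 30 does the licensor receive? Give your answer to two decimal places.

23.38

Round 3 (the licensor proposes): the licensee will accept anything ≥ 0, so the licensor offers 0 and keeps 30.
Round 2 (the licensee proposes): the licensor can get 30 next round, worth 0.54 × 30 = 16.2 now, so the licensee offers 16.2, keeping 13.8.
Round 1 (the licensor proposes): the licensee can get 13.8 next round, worth 0.48 × 13.8 = 6.624 now. The licensor offers 6.624 and keeps 30 − 6.624 = 23.376.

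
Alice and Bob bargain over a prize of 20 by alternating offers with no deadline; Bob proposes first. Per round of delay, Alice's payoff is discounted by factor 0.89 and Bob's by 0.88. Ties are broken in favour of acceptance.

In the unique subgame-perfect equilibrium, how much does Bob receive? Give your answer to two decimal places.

10.15

Let x be Bob's share when Bob proposes and y be Alice's share when Alice proposes.
Alice accepts iff offered ≥ 0.89·y, so x = 20 − 0.89y. Symmetrically y = 20 − 0.88x.
Substituting: x = 20 − 0.89(20 − 0.88x), giving x(1 − 0.88·0.89) = 20(1 − 0.89).
So x = 20 × 0.11 / 0.2168 ≈ 10.1476, and Alice receives 20 − x ≈ 9.8524.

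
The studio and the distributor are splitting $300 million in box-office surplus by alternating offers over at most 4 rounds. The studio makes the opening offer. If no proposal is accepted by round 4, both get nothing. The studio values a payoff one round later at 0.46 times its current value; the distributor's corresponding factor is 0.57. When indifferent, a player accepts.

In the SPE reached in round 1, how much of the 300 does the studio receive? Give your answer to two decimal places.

Round 4 (the distributor proposes): the studio will accept anything ≥ 0, so the distributor offers 0 and keeps 300.
Round 3 (the studio proposes): the distributor can get 300 next round, worth 0.57 × 300 = 171 now; the studio offers that and keeps 129.
Round 2 (the distributor proposes): the studio can get 129 next round, worth 0.46 × 129 = 59.34 now; the distributor offers that and keeps 240.66.
Round 1 (the studio proposes): the distributor can get 240.66 next round, worth 0.57 × 240.66 = 137.1762 now, so the studio offers 137.1762, keeping 162.8238.

162.82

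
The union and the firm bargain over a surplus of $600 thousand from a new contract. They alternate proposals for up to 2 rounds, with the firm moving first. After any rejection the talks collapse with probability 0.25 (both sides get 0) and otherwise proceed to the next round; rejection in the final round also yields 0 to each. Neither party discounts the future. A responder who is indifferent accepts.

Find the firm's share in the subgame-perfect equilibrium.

Round 2 (the union proposes): rejection yields 0 for the firm; the union offers 0 and keeps 600.
Round 1 (the firm proposes): rejecting gives the union an expected 0.75 × 600 = 450; the firm offers that and keeps 150.

150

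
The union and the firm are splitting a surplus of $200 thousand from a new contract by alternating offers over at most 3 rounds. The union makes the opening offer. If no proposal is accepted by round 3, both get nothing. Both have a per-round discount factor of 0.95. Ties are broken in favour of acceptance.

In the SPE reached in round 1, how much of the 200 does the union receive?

Round 3 (the union proposes): the firm will accept anything ≥ 0, so the union offers 0 and keeps 200.
Round 2 (the firm proposes): the union can get 200 next round, worth 0.95 × 200 = 190 now; the firm offers that and keeps 10.
Round 1 (the union proposes): the firm can get 10 next round, worth 0.95 × 10 = 9.5 now; the union offers that and keeps 190.5.

190.5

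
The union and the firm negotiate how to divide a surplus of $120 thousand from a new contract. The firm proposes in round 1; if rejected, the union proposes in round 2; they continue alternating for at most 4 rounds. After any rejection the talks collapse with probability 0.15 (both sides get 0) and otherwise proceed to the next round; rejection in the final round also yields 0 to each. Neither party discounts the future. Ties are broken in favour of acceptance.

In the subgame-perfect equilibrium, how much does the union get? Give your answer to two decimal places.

By backward induction:
Round 4 (the union proposes): rejection yields 0 for the firm; the union offers 0 and keeps 120.
Round 3 (the firm proposes): rejecting gives the union an expected 0.85 × 120 = 102, so the firm offers 102, keeping 18.
Round 2 (the union proposes): rejecting gives the firm an expected 0.85 × 18 = 15.3; the union offers that and keeps 104.7.
Round 1 (the firm proposes): rejecting gives the union an expected 0.85 × 104.7 = 88.995; the firm offers that and keeps 31.005.

89.00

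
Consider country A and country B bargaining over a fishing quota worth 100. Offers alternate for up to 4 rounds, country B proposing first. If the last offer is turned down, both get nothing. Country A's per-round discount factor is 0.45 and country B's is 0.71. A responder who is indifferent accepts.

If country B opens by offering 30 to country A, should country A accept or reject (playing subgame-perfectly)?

Accept

Work out country A's continuation value if the offer is rejected.
Round 4 (country A proposes): rejection yields 0 for country B; country A offers 0 and keeps 100.
Round 3 (country B proposes): country A can get 100 next round, worth 0.45 × 100 = 45 now, so country B offers 45, keeping 55.
Round 2 (country A proposes): country B can get 55 next round, worth 0.71 × 55 = 39.05 now; country A offers that and keeps 60.95.
So by rejecting in round 1, country A gets 60.95 next round, worth 0.45 × 60.95 = 27.4275 now.
Offer 30 ≥ 27.4275, so country A accepts.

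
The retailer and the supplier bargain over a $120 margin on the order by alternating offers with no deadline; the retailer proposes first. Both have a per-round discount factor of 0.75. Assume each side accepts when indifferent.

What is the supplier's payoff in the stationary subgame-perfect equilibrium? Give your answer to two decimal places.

51.43

In a stationary SPE each proposer offers the other exactly their discounted continuation value.
If the retailer keeps x when proposing and the supplier keeps y when proposing, then x = 120 − 0.75y and y = 120 − 0.75x.
Solving: x = 120(1 − 0.75) / (1 − 0.75·0.75) = 30 / 0.4375 ≈ 68.5714.
The supplier gets 120 − 68.5714 ≈ 51.4286.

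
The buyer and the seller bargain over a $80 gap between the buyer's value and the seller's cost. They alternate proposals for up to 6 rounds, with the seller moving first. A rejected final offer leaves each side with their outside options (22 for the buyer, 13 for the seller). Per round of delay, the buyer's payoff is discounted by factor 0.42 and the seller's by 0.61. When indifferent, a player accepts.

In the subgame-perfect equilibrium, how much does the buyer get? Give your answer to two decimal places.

Round 6 (the buyer proposes): the seller gets 13 if talks fail, so the buyer offers 13 and keeps 67.
Round 5 (the seller proposes): the buyer can get 67 next round, worth 0.42 × 67 = 28.14 now, so the seller offers 28.14, keeping 51.86.
Round 4 (the buyer proposes): the seller can get 51.86 next round, worth 0.61 × 51.86 = 31.6346 now; the buyer offers that and keeps 48.3654.
Round 3 (the seller proposes): the buyer can get 48.3654 next round, worth 0.42 × 48.3654 = 20.313468 now; the seller offers that and keeps 59.686532.
Round 2 (the buyer proposes): the seller can get 59.686532 next round, worth 0.61 × 59.686532 = 36.40878452 now; the buyer offers that and keeps 43.59121548.
Round 1 (the seller proposes): the buyer can get 43.59121548 next round, worth 0.42 × 43.59121548 = 18.3083105016 now; the seller offers that and keeps 61.6916894984.

18.31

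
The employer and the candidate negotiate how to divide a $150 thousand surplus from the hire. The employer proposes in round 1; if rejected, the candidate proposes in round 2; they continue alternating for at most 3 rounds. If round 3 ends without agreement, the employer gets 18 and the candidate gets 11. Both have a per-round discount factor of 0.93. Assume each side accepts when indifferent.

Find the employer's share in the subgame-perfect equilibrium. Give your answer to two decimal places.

Round 3 (the employer proposes): the candidate gets 11 if talks fail, so the employer offers 11 and keeps 139.
Round 2 (the candidate proposes): the employer can get 139 next round, worth 0.93 × 139 = 129.27 now; the candidate offers that and keeps 20.73.
Round 1 (the employer proposes): the candidate can get 20.73 next round, worth 0.93 × 20.73 = 19.2789 now; the employer offers that and keeps 130.7211.

130.72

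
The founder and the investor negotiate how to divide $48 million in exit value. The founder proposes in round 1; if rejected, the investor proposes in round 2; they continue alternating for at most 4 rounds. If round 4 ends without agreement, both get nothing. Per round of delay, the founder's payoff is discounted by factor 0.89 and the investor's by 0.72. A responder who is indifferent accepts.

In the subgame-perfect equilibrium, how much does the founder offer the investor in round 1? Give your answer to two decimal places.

25.95

Round 4 (the investor proposes): rejection yields 0 for the founder; the investor offers 0 and keeps 48.
Round 3 (the founder proposes): the investor can get 48 next round, worth 0.72 × 48 = 34.56 now; the founder offers that and keeps 13.44.
Round 2 (the investor proposes): the founder can get 13.44 next round, worth 0.89 × 13.44 = 11.9616 now, so the investor offers 11.9616, keeping 36.0384.
Round 1 (the founder proposes): the investor can get 36.0384 next round, worth 0.72 × 36.0384 = 25.947648 now, so the founder offers 25.947648, keeping 22.052352.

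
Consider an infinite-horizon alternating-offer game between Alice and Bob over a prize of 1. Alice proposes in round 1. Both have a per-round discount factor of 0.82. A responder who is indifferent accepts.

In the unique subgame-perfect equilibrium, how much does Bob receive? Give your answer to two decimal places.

Let x be Alice's share when Alice proposes and y be Bob's share when Bob proposes.
Bob accepts iff offered ≥ 0.82·y, so x = 1 − 0.82y. Symmetrically y = 1 − 0.82x.
Substituting: x = 1 − 0.82(1 − 0.82x), giving x(1 − 0.82·0.82) = 1(1 − 0.82).
So x = 1 × 0.18 / 0.3276 ≈ 0.5495, and Bob receives 1 − x ≈ 0.4505.

0.45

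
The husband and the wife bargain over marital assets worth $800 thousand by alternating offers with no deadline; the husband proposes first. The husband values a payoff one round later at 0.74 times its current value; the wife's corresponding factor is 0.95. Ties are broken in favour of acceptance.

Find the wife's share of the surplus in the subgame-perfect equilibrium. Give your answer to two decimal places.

665.32

In a stationary SPE each proposer offers the other exactly their discounted continuation value.
If the husband keeps x when proposing and the wife keeps y when proposing, then x = 800 − 0.95y and y = 800 − 0.74x.
Solving: x = 800(1 − 0.95) / (1 − 0.74·0.95) = 40 / 0.297 ≈ 134.6801.
The wife gets 800 − 134.6801 ≈ 665.3199.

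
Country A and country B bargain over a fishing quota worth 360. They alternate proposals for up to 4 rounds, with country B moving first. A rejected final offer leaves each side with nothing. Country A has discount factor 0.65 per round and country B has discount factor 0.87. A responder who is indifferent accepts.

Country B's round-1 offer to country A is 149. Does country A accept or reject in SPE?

Reject

Work out country A's continuation value if the offer is rejected.
Round 4 (country A proposes): country B will accept anything ≥ 0, so country A offers 0 and keeps 360.
Round 3 (country B proposes): country A can get 360 next round, worth 0.65 × 360 = 234 now. Country B offers 234 and keeps 360 − 234 = 126.
Round 2 (country A proposes): country B can get 126 next round, worth 0.87 × 126 = 109.62 now, so country A offers 109.62, keeping 250.38.
So by rejecting in round 1, country A gets 250.38 next round, worth 0.65 × 250.38 = 162.747 now.
Offer 149 < 162.747, so country A rejects.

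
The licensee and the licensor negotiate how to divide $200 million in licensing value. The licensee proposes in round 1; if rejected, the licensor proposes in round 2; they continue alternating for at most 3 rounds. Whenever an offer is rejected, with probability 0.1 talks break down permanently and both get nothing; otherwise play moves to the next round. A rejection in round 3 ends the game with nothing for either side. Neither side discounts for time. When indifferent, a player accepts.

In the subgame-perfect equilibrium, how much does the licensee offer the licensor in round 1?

18

Round 3 (the licensee proposes): the licensor will accept anything ≥ 0, so the licensee offers 0 and keeps 200.
Round 2 (the licensor proposes): rejecting gives the licensee an expected 0.9 × 200 = 180; the licensor offers that and keeps 20.
Round 1 (the licensee proposes): rejecting gives the licensor an expected 0.9 × 20 = 18; the licensee offers that and keeps 182.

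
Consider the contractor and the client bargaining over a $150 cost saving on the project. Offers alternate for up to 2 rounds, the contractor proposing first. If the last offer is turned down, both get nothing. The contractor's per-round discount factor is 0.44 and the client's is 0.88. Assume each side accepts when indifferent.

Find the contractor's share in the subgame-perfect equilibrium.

18

Round 2 (the client proposes): rejection yields 0 for the contractor; the client offers 0 and keeps 150.
Round 1 (the contractor proposes): the client can get 150 next round, worth 0.88 × 150 = 132 now, so the contractor offers 132, keeping 18.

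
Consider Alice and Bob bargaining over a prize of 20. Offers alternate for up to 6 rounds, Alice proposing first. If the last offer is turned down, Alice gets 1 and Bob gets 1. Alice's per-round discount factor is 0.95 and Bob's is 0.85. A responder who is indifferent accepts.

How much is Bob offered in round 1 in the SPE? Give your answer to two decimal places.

Round 6 (Bob proposes): Alice gets 1 if talks fail, so Bob offers 1 and keeps 19.
Round 5 (Alice proposes): Bob can get 19 next round, worth 0.85 × 19 = 16.15 now, so Alice offers 16.15, keeping 3.85.
Round 4 (Bob proposes): Alice can get 3.85 next round, worth 0.95 × 3.85 = 3.6575 now; Bob offers that and keeps 16.3425.
Round 3 (Alice proposes): Bob can get 16.3425 next round, worth 0.85 × 16.3425 = 13.891125 now, so Alice offers 13.891125, keeping 6.108875.
Round 2 (Bob proposes): Alice can get 6.108875 next round, worth 0.95 × 6.108875 = 5.80343125 now; Bob offers that and keeps 14.19656875.
Round 1 (Alice proposes): Bob can get 14.19656875 next round, worth 0.85 × 14.19656875 = 12.0670834375 now; Alice offers that and keeps 7.9329165625.

12.07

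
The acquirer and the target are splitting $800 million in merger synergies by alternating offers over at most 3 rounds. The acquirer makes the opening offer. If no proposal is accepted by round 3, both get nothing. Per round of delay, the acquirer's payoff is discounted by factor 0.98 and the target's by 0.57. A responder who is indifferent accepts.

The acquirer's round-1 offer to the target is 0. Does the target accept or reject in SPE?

Reject

Round 3 (the acquirer proposes): rejection yields 0 for the target; the acquirer offers 0 and keeps 800.
Round 2 (the target proposes): the acquirer can get 800 next round, worth 0.98 × 800 = 784 now. The target offers 784 and keeps 800 − 784 = 16.
So by rejecting in round 1, the target gets 16 next round, worth 0.57 × 16 = 9.12 now.
Offer 0 < 9.12, so the target rejects.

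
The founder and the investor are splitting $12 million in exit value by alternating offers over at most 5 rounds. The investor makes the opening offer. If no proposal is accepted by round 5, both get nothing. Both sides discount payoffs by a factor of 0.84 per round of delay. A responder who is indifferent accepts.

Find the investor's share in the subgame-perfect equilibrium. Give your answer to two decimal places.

Work backward from the last round.
Round 5 (the investor proposes): rejection yields 0 for the founder; the investor offers 0 and keeps 12.
Round 4 (the founder proposes): the investor can get 12 next round, worth 0.84 × 12 = 10.08 now. The founder offers 10.08 and keeps 12 − 10.08 = 1.92.
Round 3 (the investor proposes): the founder can get 1.92 next round, worth 0.84 × 1.92 = 1.6128 now. The investor offers 1.6128 and keeps 12 − 1.6128 = 10.3872.
Round 2 (the founder proposes): the investor can get 10.3872 next round, worth 0.84 × 10.3872 = 8.725248 now. The founder offers 8.725248 and keeps 12 − 8.725248 = 3.274752.
Round 1 (the investor proposes): the founder can get 3.274752 next round, worth 0.84 × 3.274752 = 2.75079168 now. The investor offers 2.75079168 and keeps 12 − 2.75079168 = 9.24920832.

9.25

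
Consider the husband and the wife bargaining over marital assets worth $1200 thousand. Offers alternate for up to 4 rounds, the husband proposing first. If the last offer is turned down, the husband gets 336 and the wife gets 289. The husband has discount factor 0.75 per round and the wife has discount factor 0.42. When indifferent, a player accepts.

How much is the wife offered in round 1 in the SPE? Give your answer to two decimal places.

240.31

Round 4 (the wife proposes): the husband gets 336 if talks fail, so the wife offers 336 and keeps 864.
Round 3 (the husband proposes): the wife can get 864 next round, worth 0.42 × 864 = 362.88 now. The husband offers 362.88 and keeps 1200 − 362.88 = 837.12.
Round 2 (the wife proposes): the husband can get 837.12 next round, worth 0.75 × 837.12 = 627.84 now. The wife offers 627.84 and keeps 1200 − 627.84 = 572.16.
Round 1 (the husband proposes): the wife can get 572.16 next round, worth 0.42 × 572.16 = 240.3072 now; the husband offers that and keeps 959.6928.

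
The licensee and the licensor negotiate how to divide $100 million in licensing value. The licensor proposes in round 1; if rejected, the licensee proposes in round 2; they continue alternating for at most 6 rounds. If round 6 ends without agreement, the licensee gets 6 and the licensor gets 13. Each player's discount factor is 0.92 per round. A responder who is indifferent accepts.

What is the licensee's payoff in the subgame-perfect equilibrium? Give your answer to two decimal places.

Round 6 (the licensee proposes): the licensor gets 13 if talks fail, so the licensee offers 13 and keeps 87.
Round 5 (the licensor proposes): the licensee can get 87 next round, worth 0.92 × 87 = 80.04 now. The licensor offers 80.04 and keeps 100 − 80.04 = 19.96.
Round 4 (the licensee proposes): the licensor can get 19.96 next round, worth 0.92 × 19.96 = 18.3632 now; the licensee offers that and keeps 81.6368.
Round 3 (the licensor proposes): the licensee can get 81.6368 next round, worth 0.92 × 81.6368 = 75.105856 now, so the licensor offers 75.105856, keeping 24.894144.
Round 2 (the licensee proposes): the licensor can get 24.894144 next round, worth 0.92 × 24.894144 = 22.90261248 now; the licensee offers that and keeps 77.09738752.
Round 1 (the licensor proposes): the licensee can get 77.09738752 next round, worth 0.92 × 77.09738752 = 70.9295965184 now; the licensor offers that and keeps 29.0704034816.

70.93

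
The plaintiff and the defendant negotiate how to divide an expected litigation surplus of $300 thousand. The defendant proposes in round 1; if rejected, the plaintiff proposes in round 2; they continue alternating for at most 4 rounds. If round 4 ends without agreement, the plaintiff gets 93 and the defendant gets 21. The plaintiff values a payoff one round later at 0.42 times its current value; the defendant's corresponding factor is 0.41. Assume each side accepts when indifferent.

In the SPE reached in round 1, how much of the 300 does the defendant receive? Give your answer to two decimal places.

Work backward from the last round.
Round 4 (the plaintiff proposes): the defendant gets 21 if talks fail, so the plaintiff offers 21 and keeps 279.
Round 3 (the defendant proposes): the plaintiff can get 279 next round, worth 0.42 × 279 = 117.18 now. The defendant offers 117.18 and keeps 300 − 117.18 = 182.82.
Round 2 (the plaintiff proposes): the defendant can get 182.82 next round, worth 0.41 × 182.82 = 74.9562 now, so the plaintiff offers 74.9562, keeping 225.0438.
Round 1 (the defendant proposes): the plaintiff can get 225.0438 next round, worth 0.42 × 225.0438 = 94.518396 now, so the defendant offers 94.518396, keeping 205.481604.

205.48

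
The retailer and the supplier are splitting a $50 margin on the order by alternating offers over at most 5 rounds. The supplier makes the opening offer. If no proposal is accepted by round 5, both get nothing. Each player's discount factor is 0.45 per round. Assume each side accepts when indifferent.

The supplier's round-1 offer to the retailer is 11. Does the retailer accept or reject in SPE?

Work out the retailer's continuation value if the offer is rejected.
Round 5 (the supplier proposes): the retailer will accept anything ≥ 0, so the supplier offers 0 and keeps 50.
Round 4 (the retailer proposes): the supplier can get 50 next round, worth 0.45 × 50 = 22.5 now; the retailer offers that and keeps 27.5.
Round 3 (the supplier proposes): the retailer can get 27.5 next round, worth 0.45 × 27.5 = 12.375 now; the supplier offers that and keeps 37.625.
Round 2 (the retailer proposes): the supplier can get 37.625 next round, worth 0.45 × 37.625 = 16.93125 now. The retailer offers 16.93125 and keeps 50 − 16.93125 = 33.06875.
So by rejecting in round 1, the retailer gets 33.06875 next round, worth 0.45 × 33.06875 = 14.8809375 now.
Offer 11 < 14.8809375, so the retailer rejects.

Reject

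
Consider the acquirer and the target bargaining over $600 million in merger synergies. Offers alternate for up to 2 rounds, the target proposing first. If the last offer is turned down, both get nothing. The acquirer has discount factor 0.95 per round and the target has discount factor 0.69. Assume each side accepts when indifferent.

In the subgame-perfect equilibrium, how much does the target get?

Round 2 (the acquirer proposes): rejection yields 0 for the target; the acquirer offers 0 and keeps 600.
Round 1 (the target proposes): the acquirer can get 600 next round, worth 0.95 × 600 = 570 now. The target offers 570 and keeps 600 − 570 = 30.

30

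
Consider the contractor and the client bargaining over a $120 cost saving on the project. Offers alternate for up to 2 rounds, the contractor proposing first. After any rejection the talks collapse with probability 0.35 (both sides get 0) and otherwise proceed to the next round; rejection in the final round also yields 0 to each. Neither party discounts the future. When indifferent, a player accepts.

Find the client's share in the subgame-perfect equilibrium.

78

Round 2 (the client proposes): rejection yields 0 for the contractor; the client offers 0 and keeps 120.
Round 1 (the contractor proposes): rejecting gives the client an expected 0.65 × 120 = 78; the contractor offers that and keeps 42.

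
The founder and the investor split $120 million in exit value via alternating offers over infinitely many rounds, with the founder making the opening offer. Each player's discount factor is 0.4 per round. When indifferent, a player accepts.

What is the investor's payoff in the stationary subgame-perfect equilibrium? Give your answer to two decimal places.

34.29

When the founder proposes, the investor accepts any offer worth at least 0.4 times what the investor would get by proposing next round; and vice versa.
This gives x = 120 − 0.4y and y = 120 − 0.4x, where x and y are each side's share when it proposes.
Hence (1 − 0.4·0.4)x = 120(1 − 0.4), i.e. 0.84·x = 72.
x ≈ 85.7143; the investor's share is 120 − x ≈ 34.2857.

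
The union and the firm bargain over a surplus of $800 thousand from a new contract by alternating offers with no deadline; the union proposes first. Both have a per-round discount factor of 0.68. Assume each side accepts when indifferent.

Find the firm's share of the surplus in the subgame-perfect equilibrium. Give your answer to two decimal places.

In a stationary SPE each proposer offers the other exactly their discounted continuation value.
If the union keeps x when proposing and the firm keeps y when proposing, then x = 800 − 0.68y and y = 800 − 0.68x.
Solving: x = 800(1 − 0.68) / (1 − 0.68·0.68) = 256 / 0.5376 ≈ 476.1905.
The firm gets 800 − 476.1905 ≈ 323.8095.

323.81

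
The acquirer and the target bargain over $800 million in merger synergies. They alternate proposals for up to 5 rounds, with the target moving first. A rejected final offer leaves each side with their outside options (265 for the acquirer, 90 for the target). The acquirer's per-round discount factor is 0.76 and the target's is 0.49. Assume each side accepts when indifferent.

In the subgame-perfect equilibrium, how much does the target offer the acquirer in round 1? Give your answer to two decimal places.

462.30

Round 5 (the target proposes): the acquirer gets 265 if talks fail, so the target offers 265 and keeps 535.
Round 4 (the acquirer proposes): the target can get 535 next round, worth 0.49 × 535 = 262.15 now, so the acquirer offers 262.15, keeping 537.85.
Round 3 (the target proposes): the acquirer can get 537.85 next round, worth 0.76 × 537.85 = 408.766 now; the target offers that and keeps 391.234.
Round 2 (the acquirer proposes): the target can get 391.234 next round, worth 0.49 × 391.234 = 191.70466 now. The acquirer offers 191.70466 and keeps 800 − 191.70466 = 608.29534.
Round 1 (the target proposes): the acquirer can get 608.29534 next round, worth 0.76 × 608.29534 = 462.3044584 now; the target offers that and keeps 337.6955416.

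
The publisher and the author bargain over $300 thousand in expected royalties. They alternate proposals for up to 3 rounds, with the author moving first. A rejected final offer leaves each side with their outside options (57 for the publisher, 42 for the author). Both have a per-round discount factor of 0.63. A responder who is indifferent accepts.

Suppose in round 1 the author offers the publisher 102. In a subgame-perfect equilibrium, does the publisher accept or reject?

Accept

Round 3 (the author proposes): the publisher gets 57 if talks fail, so the author offers 57 and keeps 243.
Round 2 (the publisher proposes): the author can get 243 next round, worth 0.63 × 243 = 153.09 now; the publisher offers that and keeps 146.91.
So by rejecting in round 1, the publisher gets 146.91 next round, worth 0.63 × 146.91 = 92.5533 now.
Offer 102 ≥ 92.5533, so the publisher accepts.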